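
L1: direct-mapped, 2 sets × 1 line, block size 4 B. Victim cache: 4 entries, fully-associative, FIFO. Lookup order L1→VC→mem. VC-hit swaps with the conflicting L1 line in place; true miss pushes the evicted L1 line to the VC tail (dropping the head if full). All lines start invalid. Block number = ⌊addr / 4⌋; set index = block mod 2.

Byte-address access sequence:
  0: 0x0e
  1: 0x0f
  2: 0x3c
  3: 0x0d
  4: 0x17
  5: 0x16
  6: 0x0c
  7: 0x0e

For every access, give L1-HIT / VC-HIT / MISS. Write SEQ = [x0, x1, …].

  [0] addr=0xe blk=3 s=1: MISS | VC []
  [1] addr=0xf blk=3 s=1: L1-HIT | VC []
  [2] addr=0x3c blk=15 s=1: MISS | VC [3]
  [3] addr=0xd blk=3 s=1: VC-HIT | VC [15]
  [4] addr=0x17 blk=5 s=1: MISS | VC [15, 3]
  [5] addr=0x16 blk=5 s=1: L1-HIT | VC [15, 3]
  [6] addr=0xc blk=3 s=1: VC-HIT | VC [15, 5]
  [7] addr=0xe blk=3 s=1: L1-HIT | VC [15, 5]

SEQ = [MISS, L1-HIT, MISS, VC-HIT, MISS, L1-HIT, VC-HIT, L1-HIT]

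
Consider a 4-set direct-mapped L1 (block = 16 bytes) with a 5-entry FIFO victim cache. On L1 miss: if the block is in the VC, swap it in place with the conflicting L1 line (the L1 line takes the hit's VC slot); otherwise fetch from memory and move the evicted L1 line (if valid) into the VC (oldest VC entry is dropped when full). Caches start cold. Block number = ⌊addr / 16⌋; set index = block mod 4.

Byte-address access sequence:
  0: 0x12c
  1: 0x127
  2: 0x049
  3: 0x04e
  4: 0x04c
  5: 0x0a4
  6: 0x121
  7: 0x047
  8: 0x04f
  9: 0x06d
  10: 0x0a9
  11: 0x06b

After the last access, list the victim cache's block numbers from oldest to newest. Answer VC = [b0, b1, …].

VC = [10, 18]

#0 0x12c→b18/s2 MISS; vc=[]
#1 0x127→b18/s2 L1-HIT; vc=[]
#2 0x49→b4/s0 MISS; vc=[]
#3 0x4e→b4/s0 L1-HIT; vc=[]
#4 0x4c→b4/s0 L1-HIT; vc=[]
#5 0xa4→b10/s2 MISS; vc=[18]
#6 0x121→b18/s2 VC-HIT; vc=[10]
#7 0x47→b4/s0 L1-HIT; vc=[10]
#8 0x4f→b4/s0 L1-HIT; vc=[10]
#9 0x6d→b6/s2 MISS; vc=[10,18]
#10 0xa9→b10/s2 VC-HIT; vc=[6,18]
#11 0x6b→b6/s2 VC-HIT; vc=[10,18]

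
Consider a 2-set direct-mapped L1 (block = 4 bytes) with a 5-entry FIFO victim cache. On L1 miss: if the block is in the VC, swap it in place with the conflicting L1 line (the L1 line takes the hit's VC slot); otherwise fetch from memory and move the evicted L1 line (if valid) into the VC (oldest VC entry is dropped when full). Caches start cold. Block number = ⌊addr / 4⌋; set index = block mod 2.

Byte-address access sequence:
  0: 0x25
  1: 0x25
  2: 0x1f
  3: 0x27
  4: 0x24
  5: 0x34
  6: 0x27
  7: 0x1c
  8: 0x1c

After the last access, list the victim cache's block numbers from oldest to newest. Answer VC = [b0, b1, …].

  [0] addr=0x25 blk=9 s=1: MISS | VC []
  [1] addr=0x25 blk=9 s=1: L1-HIT | VC []
  [2] addr=0x1f blk=7 s=1: MISS | VC [9]
  [3] addr=0x27 blk=9 s=1: VC-HIT | VC [7]
  [4] addr=0x24 blk=9 s=1: L1-HIT | VC [7]
  [5] addr=0x34 blk=13 s=1: MISS | VC [7, 9]
  [6] addr=0x27 blk=9 s=1: VC-HIT | VC [7, 13]
  [7] addr=0x1c blk=7 s=1: VC-HIT | VC [9, 13]
  [8] addr=0x1c blk=7 s=1: L1-HIT | VC [9, 13]

VC = [9, 13]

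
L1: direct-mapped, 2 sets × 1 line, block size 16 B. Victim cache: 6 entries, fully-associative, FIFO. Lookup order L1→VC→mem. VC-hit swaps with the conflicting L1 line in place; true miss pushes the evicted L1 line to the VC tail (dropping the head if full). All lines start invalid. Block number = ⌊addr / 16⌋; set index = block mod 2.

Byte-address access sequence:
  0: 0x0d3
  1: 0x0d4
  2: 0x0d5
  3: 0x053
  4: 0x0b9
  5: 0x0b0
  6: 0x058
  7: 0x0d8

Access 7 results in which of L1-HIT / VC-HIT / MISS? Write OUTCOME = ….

  [0] addr=0xd3 blk=13 s=1: MISS | VC []
  [1] addr=0xd4 blk=13 s=1: L1-HIT | VC []
  [2] addr=0xd5 blk=13 s=1: L1-HIT | VC []
  [3] addr=0x53 blk=5 s=1: MISS | VC [13]
  [4] addr=0xb9 blk=11 s=1: MISS | VC [13, 5]
  [5] addr=0xb0 blk=11 s=1: L1-HIT | VC [13, 5]
  [6] addr=0x58 blk=5 s=1: VC-HIT | VC [13, 11]
  [7] addr=0xd8 blk=13 s=1: VC-HIT | VC [5, 11]

OUTCOME = VC-HIT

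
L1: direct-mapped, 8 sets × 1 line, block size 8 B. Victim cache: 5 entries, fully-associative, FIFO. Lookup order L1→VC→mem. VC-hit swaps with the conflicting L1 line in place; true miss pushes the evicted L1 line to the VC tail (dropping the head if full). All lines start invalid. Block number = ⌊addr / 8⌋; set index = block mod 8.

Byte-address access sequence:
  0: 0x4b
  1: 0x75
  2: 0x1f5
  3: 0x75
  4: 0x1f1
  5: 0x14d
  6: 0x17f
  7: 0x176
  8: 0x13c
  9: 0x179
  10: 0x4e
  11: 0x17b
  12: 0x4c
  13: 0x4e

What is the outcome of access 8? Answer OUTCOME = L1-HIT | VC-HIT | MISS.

OUTCOME = MISS

  [0] addr=0x4b blk=9 s=1: MISS | VC []
  [1] addr=0x75 blk=14 s=6: MISS | VC []
  [2] addr=0x1f5 blk=62 s=6: MISS | VC [14]
  [3] addr=0x75 blk=14 s=6: VC-HIT | VC [62]
  [4] addr=0x1f1 blk=62 s=6: VC-HIT | VC [14]
  [5] addr=0x14d blk=41 s=1: MISS | VC [14, 9]
  [6] addr=0x17f blk=47 s=7: MISS | VC [14, 9]
  [7] addr=0x176 blk=46 s=6: MISS | VC [14, 9, 62]
  [8] addr=0x13c blk=39 s=7: MISS | VC [14, 9, 62, 47]
  [9] addr=0x179 blk=47 s=7: VC-HIT | VC [14, 9, 62, 39]
  [10] addr=0x4e blk=9 s=1: VC-HIT | VC [14, 41, 62, 39]
  [11] addr=0x17b blk=47 s=7: L1-HIT | VC [14, 41, 62, 39]
  [12] addr=0x4c blk=9 s=1: L1-HIT | VC [14, 41, 62, 39]
  [13] addr=0x4e blk=9 s=1: L1-HIT | VC [14, 41, 62, 39]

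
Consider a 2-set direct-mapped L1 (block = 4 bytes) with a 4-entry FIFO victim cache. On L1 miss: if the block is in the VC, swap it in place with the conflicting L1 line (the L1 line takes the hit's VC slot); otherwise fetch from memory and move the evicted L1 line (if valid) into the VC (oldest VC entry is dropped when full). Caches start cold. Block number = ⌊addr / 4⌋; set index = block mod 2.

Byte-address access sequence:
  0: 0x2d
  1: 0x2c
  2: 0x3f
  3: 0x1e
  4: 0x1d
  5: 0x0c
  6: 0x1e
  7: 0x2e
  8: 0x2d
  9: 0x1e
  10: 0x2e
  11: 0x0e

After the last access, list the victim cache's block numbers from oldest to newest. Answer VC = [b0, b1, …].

VC = [7, 15, 11]

0: 0x2d (blk 11, set 1) → MISS  vc=[]
1: 0x2c (blk 11, set 1) → L1-HIT  vc=[]
2: 0x3f (blk 15, set 1) → MISS  vc=[11]
3: 0x1e (blk 7, set 1) → MISS  vc=[11, 15]
4: 0x1d (blk 7, set 1) → L1-HIT  vc=[11, 15]
5: 0xc (blk 3, set 1) → MISS  vc=[11, 15, 7]
6: 0x1e (blk 7, set 1) → VC-HIT  vc=[11, 15, 3]
7: 0x2e (blk 11, set 1) → VC-HIT  vc=[7, 15, 3]
8: 0x2d (blk 11, set 1) → L1-HIT  vc=[7, 15, 3]
9: 0x1e (blk 7, set 1) → VC-HIT  vc=[11, 15, 3]
10: 0x2e (blk 11, set 1) → VC-HIT  vc=[7, 15, 3]
11: 0xe (blk 3, set 1) → VC-HIT  vc=[7, 15, 11]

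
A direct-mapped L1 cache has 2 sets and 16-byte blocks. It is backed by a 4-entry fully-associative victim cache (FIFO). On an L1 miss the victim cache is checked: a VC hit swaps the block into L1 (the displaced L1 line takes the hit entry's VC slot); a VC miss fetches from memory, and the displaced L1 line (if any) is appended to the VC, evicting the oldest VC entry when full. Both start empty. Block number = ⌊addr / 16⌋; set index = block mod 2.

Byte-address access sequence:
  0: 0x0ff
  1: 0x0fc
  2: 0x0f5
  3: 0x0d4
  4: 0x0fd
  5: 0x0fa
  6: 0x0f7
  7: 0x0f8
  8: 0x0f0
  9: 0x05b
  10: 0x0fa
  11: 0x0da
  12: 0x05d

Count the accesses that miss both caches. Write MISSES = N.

  [0] addr=0xff blk=15 s=1: MISS | VC []
  [1] addr=0xfc blk=15 s=1: L1-HIT | VC []
  [2] addr=0xf5 blk=15 s=1: L1-HIT | VC []
  [3] addr=0xd4 blk=13 s=1: MISS | VC [15]
  [4] addr=0xfd blk=15 s=1: VC-HIT | VC [13]
  [5] addr=0xfa blk=15 s=1: L1-HIT | VC [13]
  [6] addr=0xf7 blk=15 s=1: L1-HIT | VC [13]
  [7] addr=0xf8 blk=15 s=1: L1-HIT | VC [13]
  [8] addr=0xf0 blk=15 s=1: L1-HIT | VC [13]
  [9] addr=0x5b blk=5 s=1: MISS | VC [13, 15]
  [10] addr=0xfa blk=15 s=1: VC-HIT | VC [13, 5]
  [11] addr=0xda blk=13 s=1: VC-HIT | VC [15, 5]
  [12] addr=0x5d blk=5 s=1: VC-HIT | VC [15, 13]

MISSES = 3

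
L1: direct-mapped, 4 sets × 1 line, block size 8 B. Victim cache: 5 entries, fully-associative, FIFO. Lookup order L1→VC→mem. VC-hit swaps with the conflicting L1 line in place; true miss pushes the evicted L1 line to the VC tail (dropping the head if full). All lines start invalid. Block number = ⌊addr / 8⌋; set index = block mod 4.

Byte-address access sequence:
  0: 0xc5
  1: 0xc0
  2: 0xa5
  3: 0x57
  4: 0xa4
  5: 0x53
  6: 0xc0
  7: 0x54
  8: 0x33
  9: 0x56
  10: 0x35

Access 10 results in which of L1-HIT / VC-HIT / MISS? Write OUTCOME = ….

OUTCOME = VC-HIT

#0 0xc5→b24/s0 MISS; vc=[]
#1 0xc0→b24/s0 L1-HIT; vc=[]
#2 0xa5→b20/s0 MISS; vc=[24]
#3 0x57→b10/s2 MISS; vc=[24]
#4 0xa4→b20/s0 L1-HIT; vc=[24]
#5 0x53→b10/s2 L1-HIT; vc=[24]
#6 0xc0→b24/s0 VC-HIT; vc=[20]
#7 0x54→b10/s2 L1-HIT; vc=[20]
#8 0x33→b6/s2 MISS; vc=[20,10]
#9 0x56→b10/s2 VC-HIT; vc=[20,6]
#10 0x35→b6/s2 VC-HIT; vc=[20,10]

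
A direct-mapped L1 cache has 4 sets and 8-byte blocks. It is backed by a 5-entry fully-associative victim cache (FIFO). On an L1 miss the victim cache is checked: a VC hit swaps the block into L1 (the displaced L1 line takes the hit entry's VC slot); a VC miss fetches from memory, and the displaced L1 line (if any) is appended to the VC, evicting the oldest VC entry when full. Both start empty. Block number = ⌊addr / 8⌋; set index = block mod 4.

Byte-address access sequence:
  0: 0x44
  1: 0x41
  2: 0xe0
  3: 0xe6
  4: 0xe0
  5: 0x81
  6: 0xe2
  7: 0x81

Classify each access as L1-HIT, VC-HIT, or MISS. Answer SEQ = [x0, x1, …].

SEQ = [MISS, L1-HIT, MISS, L1-HIT, L1-HIT, MISS, VC-HIT, VC-HIT]

  [0] addr=0x44 blk=8 s=0: MISS | VC []
  [1] addr=0x41 blk=8 s=0: L1-HIT | VC []
  [2] addr=0xe0 blk=28 s=0: MISS | VC [8]
  [3] addr=0xe6 blk=28 s=0: L1-HIT | VC [8]
  [4] addr=0xe0 blk=28 s=0: L1-HIT | VC [8]
  [5] addr=0x81 blk=16 s=0: MISS | VC [8, 28]
  [6] addr=0xe2 blk=28 s=0: VC-HIT | VC [8, 16]
  [7] addr=0x81 blk=16 s=0: VC-HIT | VC [8, 28]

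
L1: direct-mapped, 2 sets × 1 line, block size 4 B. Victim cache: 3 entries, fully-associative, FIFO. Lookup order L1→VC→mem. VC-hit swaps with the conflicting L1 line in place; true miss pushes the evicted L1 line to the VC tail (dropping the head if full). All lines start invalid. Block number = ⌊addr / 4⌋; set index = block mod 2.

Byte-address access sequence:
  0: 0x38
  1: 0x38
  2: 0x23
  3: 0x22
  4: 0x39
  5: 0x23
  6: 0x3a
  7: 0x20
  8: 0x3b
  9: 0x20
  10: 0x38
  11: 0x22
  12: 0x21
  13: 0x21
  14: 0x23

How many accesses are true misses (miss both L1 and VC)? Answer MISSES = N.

MISSES = 2

#0 0x38→b14/s0 MISS; vc=[]
#1 0x38→b14/s0 L1-HIT; vc=[]
#2 0x23→b8/s0 MISS; vc=[14]
#3 0x22→b8/s0 L1-HIT; vc=[14]
#4 0x39→b14/s0 VC-HIT; vc=[8]
#5 0x23→b8/s0 VC-HIT; vc=[14]
#6 0x3a→b14/s0 VC-HIT; vc=[8]
#7 0x20→b8/s0 VC-HIT; vc=[14]
#8 0x3b→b14/s0 VC-HIT; vc=[8]
#9 0x20→b8/s0 VC-HIT; vc=[14]
#10 0x38→b14/s0 VC-HIT; vc=[8]
#11 0x22→b8/s0 VC-HIT; vc=[14]
#12 0x21→b8/s0 L1-HIT; vc=[14]
#13 0x21→b8/s0 L1-HIT; vc=[14]
#14 0x23→b8/s0 L1-HIT; vc=[14]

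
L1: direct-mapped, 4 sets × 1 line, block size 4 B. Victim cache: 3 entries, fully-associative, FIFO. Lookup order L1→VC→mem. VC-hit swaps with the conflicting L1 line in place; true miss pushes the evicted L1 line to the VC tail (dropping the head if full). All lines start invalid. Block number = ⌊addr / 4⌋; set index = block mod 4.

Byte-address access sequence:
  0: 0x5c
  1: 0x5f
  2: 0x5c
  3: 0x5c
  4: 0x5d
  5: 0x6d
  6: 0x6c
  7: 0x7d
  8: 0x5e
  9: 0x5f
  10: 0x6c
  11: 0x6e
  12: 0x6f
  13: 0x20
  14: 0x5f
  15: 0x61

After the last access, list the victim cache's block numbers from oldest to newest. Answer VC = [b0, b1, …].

  [0] addr=0x5c blk=23 s=3: MISS | VC []
  [1] addr=0x5f blk=23 s=3: L1-HIT | VC []
  [2] addr=0x5c blk=23 s=3: L1-HIT | VC []
  [3] addr=0x5c blk=23 s=3: L1-HIT | VC []
  [4] addr=0x5d blk=23 s=3: L1-HIT | VC []
  [5] addr=0x6d blk=27 s=3: MISS | VC [23]
  [6] addr=0x6c blk=27 s=3: L1-HIT | VC [23]
  [7] addr=0x7d blk=31 s=3: MISS | VC [23, 27]
  [8] addr=0x5e blk=23 s=3: VC-HIT | VC [31, 27]
  [9] addr=0x5f blk=23 s=3: L1-HIT | VC [31, 27]
  [10] addr=0x6c blk=27 s=3: VC-HIT | VC [31, 23]
  [11] addr=0x6e blk=27 s=3: L1-HIT | VC [31, 23]
  [12] addr=0x6f blk=27 s=3: L1-HIT | VC [31, 23]
  [13] addr=0x20 blk=8 s=0: MISS | VC [31, 23]
  [14] addr=0x5f blk=23 s=3: VC-HIT | VC [31, 27]
  [15] addr=0x61 blk=24 s=0: MISS | VC [31, 27, 8]

VC = [31, 27, 8]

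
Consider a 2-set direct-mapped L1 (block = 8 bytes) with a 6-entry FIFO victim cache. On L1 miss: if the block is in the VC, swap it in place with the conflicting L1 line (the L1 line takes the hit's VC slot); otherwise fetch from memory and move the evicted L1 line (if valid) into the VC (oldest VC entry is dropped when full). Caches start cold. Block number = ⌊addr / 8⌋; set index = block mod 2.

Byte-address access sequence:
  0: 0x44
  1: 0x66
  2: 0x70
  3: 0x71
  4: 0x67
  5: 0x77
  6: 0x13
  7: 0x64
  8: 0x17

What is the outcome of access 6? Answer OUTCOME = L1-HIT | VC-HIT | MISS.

  [0] addr=0x44 blk=8 s=0: MISS | VC []
  [1] addr=0x66 blk=12 s=0: MISS | VC [8]
  [2] addr=0x70 blk=14 s=0: MISS | VC [8, 12]
  [3] addr=0x71 blk=14 s=0: L1-HIT | VC [8, 12]
  [4] addr=0x67 blk=12 s=0: VC-HIT | VC [8, 14]
  [5] addr=0x77 blk=14 s=0: VC-HIT | VC [8, 12]
  [6] addr=0x13 blk=2 s=0: MISS | VC [8, 12, 14]
  [7] addr=0x64 blk=12 s=0: VC-HIT | VC [8, 2, 14]
  [8] addr=0x17 blk=2 s=0: VC-HIT | VC [8, 12, 14]

OUTCOME = MISS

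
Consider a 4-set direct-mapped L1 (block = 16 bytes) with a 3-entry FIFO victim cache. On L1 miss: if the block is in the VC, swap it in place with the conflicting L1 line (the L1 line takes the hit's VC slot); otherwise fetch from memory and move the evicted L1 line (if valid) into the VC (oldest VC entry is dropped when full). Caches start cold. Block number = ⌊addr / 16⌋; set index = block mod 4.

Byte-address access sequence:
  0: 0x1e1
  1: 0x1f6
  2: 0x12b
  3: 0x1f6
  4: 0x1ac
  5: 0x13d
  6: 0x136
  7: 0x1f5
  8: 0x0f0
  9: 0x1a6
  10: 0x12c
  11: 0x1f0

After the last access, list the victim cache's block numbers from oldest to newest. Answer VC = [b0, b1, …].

VC = [26, 19, 15]

#0 0x1e1→b30/s2 MISS; vc=[]
#1 0x1f6→b31/s3 MISS; vc=[]
#2 0x12b→b18/s2 MISS; vc=[30]
#3 0x1f6→b31/s3 L1-HIT; vc=[30]
#4 0x1ac→b26/s2 MISS; vc=[30,18]
#5 0x13d→b19/s3 MISS; vc=[30,18,31]
#6 0x136→b19/s3 L1-HIT; vc=[30,18,31]
#7 0x1f5→b31/s3 VC-HIT; vc=[30,18,19]
#8 0xf0→b15/s3 MISS; vc=[18,19,31]
#9 0x1a6→b26/s2 L1-HIT; vc=[18,19,31]
#10 0x12c→b18/s2 VC-HIT; vc=[26,19,31]
#11 0x1f0→b31/s3 VC-HIT; vc=[26,19,15]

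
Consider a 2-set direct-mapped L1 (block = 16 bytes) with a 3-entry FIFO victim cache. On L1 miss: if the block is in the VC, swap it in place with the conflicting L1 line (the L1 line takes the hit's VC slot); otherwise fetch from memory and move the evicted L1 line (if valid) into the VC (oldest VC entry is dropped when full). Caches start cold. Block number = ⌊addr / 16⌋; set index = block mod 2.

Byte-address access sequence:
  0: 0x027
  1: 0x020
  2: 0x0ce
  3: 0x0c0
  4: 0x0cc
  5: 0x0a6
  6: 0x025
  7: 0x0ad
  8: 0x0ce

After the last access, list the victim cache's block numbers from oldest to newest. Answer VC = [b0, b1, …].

VC = [2, 10]

#0 0x27→b2/s0 MISS; vc=[]
#1 0x20→b2/s0 L1-HIT; vc=[]
#2 0xce→b12/s0 MISS; vc=[2]
#3 0xc0→b12/s0 L1-HIT; vc=[2]
#4 0xcc→b12/s0 L1-HIT; vc=[2]
#5 0xa6→b10/s0 MISS; vc=[2,12]
#6 0x25→b2/s0 VC-HIT; vc=[10,12]
#7 0xad→b10/s0 VC-HIT; vc=[2,12]
#8 0xce→b12/s0 VC-HIT; vc=[2,10]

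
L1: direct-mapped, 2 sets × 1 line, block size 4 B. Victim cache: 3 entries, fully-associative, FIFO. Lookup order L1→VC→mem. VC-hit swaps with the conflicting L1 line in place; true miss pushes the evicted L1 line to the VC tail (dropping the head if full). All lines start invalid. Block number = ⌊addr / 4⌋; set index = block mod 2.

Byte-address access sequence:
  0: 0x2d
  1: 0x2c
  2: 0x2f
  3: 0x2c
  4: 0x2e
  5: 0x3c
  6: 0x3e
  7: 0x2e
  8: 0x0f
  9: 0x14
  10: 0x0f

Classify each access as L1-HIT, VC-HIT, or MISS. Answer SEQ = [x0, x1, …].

SEQ = [MISS, L1-HIT, L1-HIT, L1-HIT, L1-HIT, MISS, L1-HIT, VC-HIT, MISS, MISS, VC-HIT]

#0 0x2d→b11/s1 MISS; vc=[]
#1 0x2c→b11/s1 L1-HIT; vc=[]
#2 0x2f→b11/s1 L1-HIT; vc=[]
#3 0x2c→b11/s1 L1-HIT; vc=[]
#4 0x2e→b11/s1 L1-HIT; vc=[]
#5 0x3c→b15/s1 MISS; vc=[11]
#6 0x3e→b15/s1 L1-HIT; vc=[11]
#7 0x2e→b11/s1 VC-HIT; vc=[15]
#8 0xf→b3/s1 MISS; vc=[15,11]
#9 0x14→b5/s1 MISS; vc=[15,11,3]
#10 0xf→b3/s1 VC-HIT; vc=[15,11,5]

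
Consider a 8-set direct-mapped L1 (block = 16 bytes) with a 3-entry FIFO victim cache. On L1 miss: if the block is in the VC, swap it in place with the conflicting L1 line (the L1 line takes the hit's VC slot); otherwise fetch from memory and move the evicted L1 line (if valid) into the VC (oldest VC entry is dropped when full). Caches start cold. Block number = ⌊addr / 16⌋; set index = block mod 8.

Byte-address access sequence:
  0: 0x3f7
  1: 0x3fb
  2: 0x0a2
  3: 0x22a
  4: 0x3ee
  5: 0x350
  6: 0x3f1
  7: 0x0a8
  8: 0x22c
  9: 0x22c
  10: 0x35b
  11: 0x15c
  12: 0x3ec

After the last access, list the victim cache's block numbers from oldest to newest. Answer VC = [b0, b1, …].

VC = [10, 53]

0: 0x3f7 (blk 63, set 7) → MISS  vc=[]
1: 0x3fb (blk 63, set 7) → L1-HIT  vc=[]
2: 0xa2 (blk 10, set 2) → MISS  vc=[]
3: 0x22a (blk 34, set 2) → MISS  vc=[10]
4: 0x3ee (blk 62, set 6) → MISS  vc=[10]
5: 0x350 (blk 53, set 5) → MISS  vc=[10]
6: 0x3f1 (blk 63, set 7) → L1-HIT  vc=[10]
7: 0xa8 (blk 10, set 2) → VC-HIT  vc=[34]
8: 0x22c (blk 34, set 2) → VC-HIT  vc=[10]
9: 0x22c (blk 34, set 2) → L1-HIT  vc=[10]
10: 0x35b (blk 53, set 5) → L1-HIT  vc=[10]
11: 0x15c (blk 21, set 5) → MISS  vc=[10, 53]
12: 0x3ec (blk 62, set 6) → L1-HIT  vc=[10, 53]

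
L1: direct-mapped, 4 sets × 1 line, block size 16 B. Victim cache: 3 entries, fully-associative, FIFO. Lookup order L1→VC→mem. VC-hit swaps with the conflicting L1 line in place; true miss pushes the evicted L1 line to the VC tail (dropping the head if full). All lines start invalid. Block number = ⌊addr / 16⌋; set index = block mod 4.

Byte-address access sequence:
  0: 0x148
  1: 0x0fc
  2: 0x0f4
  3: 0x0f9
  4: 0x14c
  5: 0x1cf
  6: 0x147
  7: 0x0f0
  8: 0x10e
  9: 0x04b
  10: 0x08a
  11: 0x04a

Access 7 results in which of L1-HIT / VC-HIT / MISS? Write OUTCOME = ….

0: 0x148 (blk 20, set 0) → MISS  vc=[]
1: 0xfc (blk 15, set 3) → MISS  vc=[]
2: 0xf4 (blk 15, set 3) → L1-HIT  vc=[]
3: 0xf9 (blk 15, set 3) → L1-HIT  vc=[]
4: 0x14c (blk 20, set 0) → L1-HIT  vc=[]
5: 0x1cf (blk 28, set 0) → MISS  vc=[20]
6: 0x147 (blk 20, set 0) → VC-HIT  vc=[28]
7: 0xf0 (blk 15, set 3) → L1-HIT  vc=[28]
8: 0x10e (blk 16, set 0) → MISS  vc=[28, 20]
9: 0x4b (blk 4, set 0) → MISS  vc=[28, 20, 16]
10: 0x8a (blk 8, set 0) → MISS  vc=[20, 16, 4]
11: 0x4a (blk 4, set 0) → VC-HIT  vc=[20, 16, 8]

OUTCOME = L1-HIT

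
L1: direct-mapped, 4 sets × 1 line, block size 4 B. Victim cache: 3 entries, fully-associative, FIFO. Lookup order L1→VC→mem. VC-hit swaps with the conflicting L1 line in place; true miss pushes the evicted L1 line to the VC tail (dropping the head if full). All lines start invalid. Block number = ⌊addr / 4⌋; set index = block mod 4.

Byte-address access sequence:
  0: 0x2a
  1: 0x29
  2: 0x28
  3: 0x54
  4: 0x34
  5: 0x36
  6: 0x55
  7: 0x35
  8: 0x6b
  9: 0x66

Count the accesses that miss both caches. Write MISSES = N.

#0 0x2a→b10/s2 MISS; vc=[]
#1 0x29→b10/s2 L1-HIT; vc=[]
#2 0x28→b10/s2 L1-HIT; vc=[]
#3 0x54→b21/s1 MISS; vc=[]
#4 0x34→b13/s1 MISS; vc=[21]
#5 0x36→b13/s1 L1-HIT; vc=[21]
#6 0x55→b21/s1 VC-HIT; vc=[13]
#7 0x35→b13/s1 VC-HIT; vc=[21]
#8 0x6b→b26/s2 MISS; vc=[21,10]
#9 0x66→b25/s1 MISS; vc=[21,10,13]

MISSES = 5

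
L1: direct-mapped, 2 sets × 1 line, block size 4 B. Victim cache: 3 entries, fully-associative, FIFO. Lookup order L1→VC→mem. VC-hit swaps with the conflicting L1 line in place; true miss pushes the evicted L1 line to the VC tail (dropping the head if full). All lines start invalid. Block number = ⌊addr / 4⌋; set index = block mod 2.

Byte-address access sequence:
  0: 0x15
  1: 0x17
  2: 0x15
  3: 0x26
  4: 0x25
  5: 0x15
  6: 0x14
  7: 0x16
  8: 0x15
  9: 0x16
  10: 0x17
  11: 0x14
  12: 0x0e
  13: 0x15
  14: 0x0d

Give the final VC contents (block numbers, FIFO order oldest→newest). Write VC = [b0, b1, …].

  [0] addr=0x15 blk=5 s=1: MISS | VC []
  [1] addr=0x17 blk=5 s=1: L1-HIT | VC []
  [2] addr=0x15 blk=5 s=1: L1-HIT | VC []
  [3] addr=0x26 blk=9 s=1: MISS | VC [5]
  [4] addr=0x25 blk=9 s=1: L1-HIT | VC [5]
  [5] addr=0x15 blk=5 s=1: VC-HIT | VC [9]
  [6] addr=0x14 blk=5 s=1: L1-HIT | VC [9]
  [7] addr=0x16 blk=5 s=1: L1-HIT | VC [9]
  [8] addr=0x15 blk=5 s=1: L1-HIT | VC [9]
  [9] addr=0x16 blk=5 s=1: L1-HIT | VC [9]
  [10] addr=0x17 blk=5 s=1: L1-HIT | VC [9]
  [11] addr=0x14 blk=5 s=1: L1-HIT | VC [9]
  [12] addr=0xe blk=3 s=1: MISS | VC [9, 5]
  [13] addr=0x15 blk=5 s=1: VC-HIT | VC [9, 3]
  [14] addr=0xd blk=3 s=1: VC-HIT | VC [9, 5]

VC = [9, 5]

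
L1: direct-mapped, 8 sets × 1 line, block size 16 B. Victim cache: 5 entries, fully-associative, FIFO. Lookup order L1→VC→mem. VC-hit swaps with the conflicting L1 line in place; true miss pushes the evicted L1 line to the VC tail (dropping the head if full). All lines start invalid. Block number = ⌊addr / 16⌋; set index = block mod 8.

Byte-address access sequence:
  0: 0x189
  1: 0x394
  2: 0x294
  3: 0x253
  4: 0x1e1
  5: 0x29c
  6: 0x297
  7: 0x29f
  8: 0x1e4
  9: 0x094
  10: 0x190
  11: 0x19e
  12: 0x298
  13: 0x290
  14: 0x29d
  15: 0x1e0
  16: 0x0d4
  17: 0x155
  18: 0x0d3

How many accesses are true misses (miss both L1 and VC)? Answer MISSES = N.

#0 0x189→b24/s0 MISS; vc=[]
#1 0x394→b57/s1 MISS; vc=[]
#2 0x294→b41/s1 MISS; vc=[57]
#3 0x253→b37/s5 MISS; vc=[57]
#4 0x1e1→b30/s6 MISS; vc=[57]
#5 0x29c→b41/s1 L1-HIT; vc=[57]
#6 0x297→b41/s1 L1-HIT; vc=[57]
#7 0x29f→b41/s1 L1-HIT; vc=[57]
#8 0x1e4→b30/s6 L1-HIT; vc=[57]
#9 0x94→b9/s1 MISS; vc=[57,41]
#10 0x190→b25/s1 MISS; vc=[57,41,9]
#11 0x19e→b25/s1 L1-HIT; vc=[57,41,9]
#12 0x298→b41/s1 VC-HIT; vc=[57,25,9]
#13 0x290→b41/s1 L1-HIT; vc=[57,25,9]
#14 0x29d→b41/s1 L1-HIT; vc=[57,25,9]
#15 0x1e0→b30/s6 L1-HIT; vc=[57,25,9]
#16 0xd4→b13/s5 MISS; vc=[57,25,9,37]
#17 0x155→b21/s5 MISS; vc=[57,25,9,37,13]
#18 0xd3→b13/s5 VC-HIT; vc=[57,25,9,37,21]

MISSES = 9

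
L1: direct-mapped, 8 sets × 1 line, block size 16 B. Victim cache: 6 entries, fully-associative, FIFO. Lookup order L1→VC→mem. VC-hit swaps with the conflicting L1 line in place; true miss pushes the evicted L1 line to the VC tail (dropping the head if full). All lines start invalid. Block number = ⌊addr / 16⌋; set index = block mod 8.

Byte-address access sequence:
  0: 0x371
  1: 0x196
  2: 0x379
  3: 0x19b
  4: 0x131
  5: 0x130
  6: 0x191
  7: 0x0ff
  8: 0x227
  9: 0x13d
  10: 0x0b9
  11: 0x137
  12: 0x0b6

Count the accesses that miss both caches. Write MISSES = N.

  [0] addr=0x371 blk=55 s=7: MISS | VC []
  [1] addr=0x196 blk=25 s=1: MISS | VC []
  [2] addr=0x379 blk=55 s=7: L1-HIT | VC []
  [3] addr=0x19b blk=25 s=1: L1-HIT | VC []
  [4] addr=0x131 blk=19 s=3: MISS | VC []
  [5] addr=0x130 blk=19 s=3: L1-HIT | VC []
  [6] addr=0x191 blk=25 s=1: L1-HIT | VC []
  [7] addr=0xff blk=15 s=7: MISS | VC [55]
  [8] addr=0x227 blk=34 s=2: MISS | VC [55]
  [9] addr=0x13d blk=19 s=3: L1-HIT | VC [55]
  [10] addr=0xb9 blk=11 s=3: MISS | VC [55, 19]
  [11] addr=0x137 blk=19 s=3: VC-HIT | VC [55, 11]
  [12] addr=0xb6 blk=11 s=3: VC-HIT | VC [55, 19]

MISSES = 6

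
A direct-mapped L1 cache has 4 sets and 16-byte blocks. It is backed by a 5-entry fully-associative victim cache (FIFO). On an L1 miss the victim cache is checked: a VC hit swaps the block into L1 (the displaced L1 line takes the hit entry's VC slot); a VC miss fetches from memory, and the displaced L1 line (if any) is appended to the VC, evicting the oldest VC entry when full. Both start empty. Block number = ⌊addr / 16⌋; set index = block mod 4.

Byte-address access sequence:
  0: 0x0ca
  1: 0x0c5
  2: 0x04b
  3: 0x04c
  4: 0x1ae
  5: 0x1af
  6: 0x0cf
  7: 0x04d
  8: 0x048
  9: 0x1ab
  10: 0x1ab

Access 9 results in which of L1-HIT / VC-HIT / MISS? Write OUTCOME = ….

OUTCOME = L1-HIT

#0 0xca→b12/s0 MISS; vc=[]
#1 0xc5→b12/s0 L1-HIT; vc=[]
#2 0x4b→b4/s0 MISS; vc=[12]
#3 0x4c→b4/s0 L1-HIT; vc=[12]
#4 0x1ae→b26/s2 MISS; vc=[12]
#5 0x1af→b26/s2 L1-HIT; vc=[12]
#6 0xcf→b12/s0 VC-HIT; vc=[4]
#7 0x4d→b4/s0 VC-HIT; vc=[12]
#8 0x48→b4/s0 L1-HIT; vc=[12]
#9 0x1ab→b26/s2 L1-HIT; vc=[12]
#10 0x1ab→b26/s2 L1-HIT; vc=[12]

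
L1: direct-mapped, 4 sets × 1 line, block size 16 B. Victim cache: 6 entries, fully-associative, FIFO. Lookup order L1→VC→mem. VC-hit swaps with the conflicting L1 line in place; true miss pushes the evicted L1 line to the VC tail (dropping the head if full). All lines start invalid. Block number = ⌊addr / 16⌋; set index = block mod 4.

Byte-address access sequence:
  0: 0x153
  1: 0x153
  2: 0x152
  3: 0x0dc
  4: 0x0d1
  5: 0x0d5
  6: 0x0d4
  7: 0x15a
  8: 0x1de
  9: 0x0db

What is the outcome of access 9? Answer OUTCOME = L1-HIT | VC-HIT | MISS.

  [0] addr=0x153 blk=21 s=1: MISS | VC []
  [1] addr=0x153 blk=21 s=1: L1-HIT | VC []
  [2] addr=0x152 blk=21 s=1: L1-HIT | VC []
  [3] addr=0xdc blk=13 s=1: MISS | VC [21]
  [4] addr=0xd1 blk=13 s=1: L1-HIT | VC [21]
  [5] addr=0xd5 blk=13 s=1: L1-HIT | VC [21]
  [6] addr=0xd4 blk=13 s=1: L1-HIT | VC [21]
  [7] addr=0x15a blk=21 s=1: VC-HIT | VC [13]
  [8] addr=0x1de blk=29 s=1: MISS | VC [13, 21]
  [9] addr=0xdb blk=13 s=1: VC-HIT | VC [29, 21]

OUTCOME = VC-HIT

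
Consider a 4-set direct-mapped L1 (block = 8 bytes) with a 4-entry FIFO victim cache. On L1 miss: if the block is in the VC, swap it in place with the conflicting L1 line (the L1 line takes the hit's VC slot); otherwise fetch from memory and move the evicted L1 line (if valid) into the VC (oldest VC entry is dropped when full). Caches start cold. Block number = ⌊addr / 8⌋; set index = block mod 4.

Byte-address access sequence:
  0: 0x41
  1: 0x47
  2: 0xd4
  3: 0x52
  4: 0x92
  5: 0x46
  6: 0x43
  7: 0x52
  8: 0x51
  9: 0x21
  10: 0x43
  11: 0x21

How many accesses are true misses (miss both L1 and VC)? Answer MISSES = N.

0: 0x41 (blk 8, set 0) → MISS  vc=[]
1: 0x47 (blk 8, set 0) → L1-HIT  vc=[]
2: 0xd4 (blk 26, set 2) → MISS  vc=[]
3: 0x52 (blk 10, set 2) → MISS  vc=[26]
4: 0x92 (blk 18, set 2) → MISS  vc=[26, 10]
5: 0x46 (blk 8, set 0) → L1-HIT  vc=[26, 10]
6: 0x43 (blk 8, set 0) → L1-HIT  vc=[26, 10]
7: 0x52 (blk 10, set 2) → VC-HIT  vc=[26, 18]
8: 0x51 (blk 10, set 2) → L1-HIT  vc=[26, 18]
9: 0x21 (blk 4, set 0) → MISS  vc=[26, 18, 8]
10: 0x43 (blk 8, set 0) → VC-HIT  vc=[26, 18, 4]
11: 0x21 (blk 4, set 0) → VC-HIT  vc=[26, 18, 8]

MISSES = 5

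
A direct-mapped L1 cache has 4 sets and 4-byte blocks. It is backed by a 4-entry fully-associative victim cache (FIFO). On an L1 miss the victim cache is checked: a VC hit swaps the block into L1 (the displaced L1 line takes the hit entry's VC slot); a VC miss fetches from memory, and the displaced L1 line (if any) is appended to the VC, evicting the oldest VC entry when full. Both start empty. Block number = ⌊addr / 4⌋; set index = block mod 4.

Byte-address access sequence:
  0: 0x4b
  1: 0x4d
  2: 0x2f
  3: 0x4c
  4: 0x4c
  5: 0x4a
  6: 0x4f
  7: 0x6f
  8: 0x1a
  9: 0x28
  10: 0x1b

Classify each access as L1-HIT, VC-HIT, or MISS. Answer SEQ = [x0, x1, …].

0: 0x4b (blk 18, set 2) → MISS  vc=[]
1: 0x4d (blk 19, set 3) → MISS  vc=[]
2: 0x2f (blk 11, set 3) → MISS  vc=[19]
3: 0x4c (blk 19, set 3) → VC-HIT  vc=[11]
4: 0x4c (blk 19, set 3) → L1-HIT  vc=[11]
5: 0x4a (blk 18, set 2) → L1-HIT  vc=[11]
6: 0x4f (blk 19, set 3) → L1-HIT  vc=[11]
7: 0x6f (blk 27, set 3) → MISS  vc=[11, 19]
8: 0x1a (blk 6, set 2) → MISS  vc=[11, 19, 18]
9: 0x28 (blk 10, set 2) → MISS  vc=[11, 19, 18, 6]
10: 0x1b (blk 6, set 2) → VC-HIT  vc=[11, 19, 18, 10]

SEQ = [MISS, MISS, MISS, VC-HIT, L1-HIT, L1-HIT, L1-HIT, MISS, MISS, MISS, VC-HIT]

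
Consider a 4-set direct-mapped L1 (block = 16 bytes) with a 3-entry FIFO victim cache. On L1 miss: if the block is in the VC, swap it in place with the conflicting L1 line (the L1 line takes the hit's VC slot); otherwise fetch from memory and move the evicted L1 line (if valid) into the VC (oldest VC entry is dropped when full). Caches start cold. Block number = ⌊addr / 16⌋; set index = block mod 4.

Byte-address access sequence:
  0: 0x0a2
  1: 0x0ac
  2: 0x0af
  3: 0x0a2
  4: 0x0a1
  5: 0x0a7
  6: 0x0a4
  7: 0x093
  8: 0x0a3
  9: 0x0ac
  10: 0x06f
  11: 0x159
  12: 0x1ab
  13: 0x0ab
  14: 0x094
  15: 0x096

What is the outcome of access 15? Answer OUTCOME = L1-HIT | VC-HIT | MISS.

  [0] addr=0xa2 blk=10 s=2: MISS | VC []
  [1] addr=0xac blk=10 s=2: L1-HIT | VC []
  [2] addr=0xaf blk=10 s=2: L1-HIT | VC []
  [3] addr=0xa2 blk=10 s=2: L1-HIT | VC []
  [4] addr=0xa1 blk=10 s=2: L1-HIT | VC []
  [5] addr=0xa7 blk=10 s=2: L1-HIT | VC []
  [6] addr=0xa4 blk=10 s=2: L1-HIT | VC []
  [7] addr=0x93 blk=9 s=1: MISS | VC []
  [8] addr=0xa3 blk=10 s=2: L1-HIT | VC []
  [9] addr=0xac blk=10 s=2: L1-HIT | VC []
  [10] addr=0x6f blk=6 s=2: MISS | VC [10]
  [11] addr=0x159 blk=21 s=1: MISS | VC [10, 9]
  [12] addr=0x1ab blk=26 s=2: MISS | VC [10, 9, 6]
  [13] addr=0xab blk=10 s=2: VC-HIT | VC [26, 9, 6]
  [14] addr=0x94 blk=9 s=1: VC-HIT | VC [26, 21, 6]
  [15] addr=0x96 blk=9 s=1: L1-HIT | VC [26, 21, 6]

OUTCOME = L1-HIT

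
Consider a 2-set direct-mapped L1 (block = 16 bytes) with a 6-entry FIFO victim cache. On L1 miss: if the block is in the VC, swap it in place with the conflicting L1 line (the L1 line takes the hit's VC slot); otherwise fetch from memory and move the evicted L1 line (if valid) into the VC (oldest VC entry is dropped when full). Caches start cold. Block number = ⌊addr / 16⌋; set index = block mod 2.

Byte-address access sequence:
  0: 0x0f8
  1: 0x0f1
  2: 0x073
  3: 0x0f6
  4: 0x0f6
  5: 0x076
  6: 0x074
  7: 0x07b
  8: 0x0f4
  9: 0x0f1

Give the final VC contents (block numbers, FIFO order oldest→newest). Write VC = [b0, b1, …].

  [0] addr=0xf8 blk=15 s=1: MISS | VC []
  [1] addr=0xf1 blk=15 s=1: L1-HIT | VC []
  [2] addr=0x73 blk=7 s=1: MISS | VC [15]
  [3] addr=0xf6 blk=15 s=1: VC-HIT | VC [7]
  [4] addr=0xf6 blk=15 s=1: L1-HIT | VC [7]
  [5] addr=0x76 blk=7 s=1: VC-HIT | VC [15]
  [6] addr=0x74 blk=7 s=1: L1-HIT | VC [15]
  [7] addr=0x7b blk=7 s=1: L1-HIT | VC [15]
  [8] addr=0xf4 blk=15 s=1: VC-HIT | VC [7]
  [9] addr=0xf1 blk=15 s=1: L1-HIT | VC [7]

VC = [7]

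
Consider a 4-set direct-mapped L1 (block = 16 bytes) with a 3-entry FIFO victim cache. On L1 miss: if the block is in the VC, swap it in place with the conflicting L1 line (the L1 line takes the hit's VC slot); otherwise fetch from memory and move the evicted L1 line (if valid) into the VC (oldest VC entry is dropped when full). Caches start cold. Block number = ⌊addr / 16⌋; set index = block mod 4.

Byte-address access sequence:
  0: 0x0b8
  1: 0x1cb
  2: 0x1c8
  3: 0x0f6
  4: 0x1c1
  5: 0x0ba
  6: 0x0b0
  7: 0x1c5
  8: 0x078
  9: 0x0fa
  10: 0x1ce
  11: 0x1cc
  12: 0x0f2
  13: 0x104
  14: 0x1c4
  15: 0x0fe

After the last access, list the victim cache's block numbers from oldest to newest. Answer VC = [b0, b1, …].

VC = [7, 11, 16]

#0 0xb8→b11/s3 MISS; vc=[]
#1 0x1cb→b28/s0 MISS; vc=[]
#2 0x1c8→b28/s0 L1-HIT; vc=[]
#3 0xf6→b15/s3 MISS; vc=[11]
#4 0x1c1→b28/s0 L1-HIT; vc=[11]
#5 0xba→b11/s3 VC-HIT; vc=[15]
#6 0xb0→b11/s3 L1-HIT; vc=[15]
#7 0x1c5→b28/s0 L1-HIT; vc=[15]
#8 0x78→b7/s3 MISS; vc=[15,11]
#9 0xfa→b15/s3 VC-HIT; vc=[7,11]
#10 0x1ce→b28/s0 L1-HIT; vc=[7,11]
#11 0x1cc→b28/s0 L1-HIT; vc=[7,11]
#12 0xf2→b15/s3 L1-HIT; vc=[7,11]
#13 0x104→b16/s0 MISS; vc=[7,11,28]
#14 0x1c4→b28/s0 VC-HIT; vc=[7,11,16]
#15 0xfe→b15/s3 L1-HIT; vc=[7,11,16]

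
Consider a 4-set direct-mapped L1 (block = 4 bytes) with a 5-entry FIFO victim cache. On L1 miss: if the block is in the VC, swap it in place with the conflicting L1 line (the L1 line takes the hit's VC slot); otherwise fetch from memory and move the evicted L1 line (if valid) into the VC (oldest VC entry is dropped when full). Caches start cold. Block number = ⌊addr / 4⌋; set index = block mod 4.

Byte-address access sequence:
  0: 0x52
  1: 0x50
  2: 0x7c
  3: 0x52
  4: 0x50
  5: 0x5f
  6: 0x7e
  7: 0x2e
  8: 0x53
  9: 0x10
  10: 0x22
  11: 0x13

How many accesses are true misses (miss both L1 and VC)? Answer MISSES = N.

MISSES = 6

0: 0x52 (blk 20, set 0) → MISS  vc=[]
1: 0x50 (blk 20, set 0) → L1-HIT  vc=[]
2: 0x7c (blk 31, set 3) → MISS  vc=[]
3: 0x52 (blk 20, set 0) → L1-HIT  vc=[]
4: 0x50 (blk 20, set 0) → L1-HIT  vc=[]
5: 0x5f (blk 23, set 3) → MISS  vc=[31]
6: 0x7e (blk 31, set 3) → VC-HIT  vc=[23]
7: 0x2e (blk 11, set 3) → MISS  vc=[23, 31]
8: 0x53 (blk 20, set 0) → L1-HIT  vc=[23, 31]
9: 0x10 (blk 4, set 0) → MISS  vc=[23, 31, 20]
10: 0x22 (blk 8, set 0) → MISS  vc=[23, 31, 20, 4]
11: 0x13 (blk 4, set 0) → VC-HIT  vc=[23, 31, 20, 8]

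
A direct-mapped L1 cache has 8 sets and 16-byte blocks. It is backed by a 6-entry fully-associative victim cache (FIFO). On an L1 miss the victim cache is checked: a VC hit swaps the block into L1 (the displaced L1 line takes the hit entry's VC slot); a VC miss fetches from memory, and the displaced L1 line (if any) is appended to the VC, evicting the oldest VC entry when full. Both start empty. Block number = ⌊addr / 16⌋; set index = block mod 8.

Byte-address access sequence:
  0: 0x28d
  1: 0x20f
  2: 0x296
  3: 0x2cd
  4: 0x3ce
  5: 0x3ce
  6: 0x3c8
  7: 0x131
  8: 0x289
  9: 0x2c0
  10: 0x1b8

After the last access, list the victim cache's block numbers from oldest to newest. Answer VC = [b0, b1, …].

  [0] addr=0x28d blk=40 s=0: MISS | VC []
  [1] addr=0x20f blk=32 s=0: MISS | VC [40]
  [2] addr=0x296 blk=41 s=1: MISS | VC [40]
  [3] addr=0x2cd blk=44 s=4: MISS | VC [40]
  [4] addr=0x3ce blk=60 s=4: MISS | VC [40, 44]
  [5] addr=0x3ce blk=60 s=4: L1-HIT | VC [40, 44]
  [6] addr=0x3c8 blk=60 s=4: L1-HIT | VC [40, 44]
  [7] addr=0x131 blk=19 s=3: MISS | VC [40, 44]
  [8] addr=0x289 blk=40 s=0: VC-HIT | VC [32, 44]
  [9] addr=0x2c0 blk=44 s=4: VC-HIT | VC [32, 60]
  [10] addr=0x1b8 blk=27 s=3: MISS | VC [32, 60, 19]

VC = [32, 60, 19]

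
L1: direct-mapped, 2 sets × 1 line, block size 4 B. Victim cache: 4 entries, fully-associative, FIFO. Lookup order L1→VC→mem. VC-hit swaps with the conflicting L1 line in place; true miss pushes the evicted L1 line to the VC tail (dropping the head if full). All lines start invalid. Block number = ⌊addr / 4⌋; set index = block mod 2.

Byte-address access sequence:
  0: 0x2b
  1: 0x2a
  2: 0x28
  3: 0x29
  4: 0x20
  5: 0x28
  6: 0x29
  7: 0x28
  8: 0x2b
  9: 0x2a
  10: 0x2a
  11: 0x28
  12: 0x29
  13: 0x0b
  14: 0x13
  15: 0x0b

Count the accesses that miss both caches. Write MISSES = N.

#0 0x2b→b10/s0 MISS; vc=[]
#1 0x2a→b10/s0 L1-HIT; vc=[]
#2 0x28→b10/s0 L1-HIT; vc=[]
#3 0x29→b10/s0 L1-HIT; vc=[]
#4 0x20→b8/s0 MISS; vc=[10]
#5 0x28→b10/s0 VC-HIT; vc=[8]
#6 0x29→b10/s0 L1-HIT; vc=[8]
#7 0x28→b10/s0 L1-HIT; vc=[8]
#8 0x2b→b10/s0 L1-HIT; vc=[8]
#9 0x2a→b10/s0 L1-HIT; vc=[8]
#10 0x2a→b10/s0 L1-HIT; vc=[8]
#11 0x28→b10/s0 L1-HIT; vc=[8]
#12 0x29→b10/s0 L1-HIT; vc=[8]
#13 0xb→b2/s0 MISS; vc=[8,10]
#14 0x13→b4/s0 MISS; vc=[8,10,2]
#15 0xb→b2/s0 VC-HIT; vc=[8,10,4]

MISSES = 4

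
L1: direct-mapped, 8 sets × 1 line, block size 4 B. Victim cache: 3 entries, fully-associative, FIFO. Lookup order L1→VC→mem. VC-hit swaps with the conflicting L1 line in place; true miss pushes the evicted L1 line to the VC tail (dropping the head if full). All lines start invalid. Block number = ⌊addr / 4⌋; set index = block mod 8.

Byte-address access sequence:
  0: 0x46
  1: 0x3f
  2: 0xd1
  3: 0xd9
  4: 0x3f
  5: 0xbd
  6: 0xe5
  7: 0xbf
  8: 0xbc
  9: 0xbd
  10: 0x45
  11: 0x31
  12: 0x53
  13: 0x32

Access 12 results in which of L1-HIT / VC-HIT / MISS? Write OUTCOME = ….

OUTCOME = MISS

#0 0x46→b17/s1 MISS; vc=[]
#1 0x3f→b15/s7 MISS; vc=[]
#2 0xd1→b52/s4 MISS; vc=[]
#3 0xd9→b54/s6 MISS; vc=[]
#4 0x3f→b15/s7 L1-HIT; vc=[]
#5 0xbd→b47/s7 MISS; vc=[15]
#6 0xe5→b57/s1 MISS; vc=[15,17]
#7 0xbf→b47/s7 L1-HIT; vc=[15,17]
#8 0xbc→b47/s7 L1-HIT; vc=[15,17]
#9 0xbd→b47/s7 L1-HIT; vc=[15,17]
#10 0x45→b17/s1 VC-HIT; vc=[15,57]
#11 0x31→b12/s4 MISS; vc=[15,57,52]
#12 0x53→b20/s4 MISS; vc=[57,52,12]
#13 0x32→b12/s4 VC-HIT; vc=[57,52,20]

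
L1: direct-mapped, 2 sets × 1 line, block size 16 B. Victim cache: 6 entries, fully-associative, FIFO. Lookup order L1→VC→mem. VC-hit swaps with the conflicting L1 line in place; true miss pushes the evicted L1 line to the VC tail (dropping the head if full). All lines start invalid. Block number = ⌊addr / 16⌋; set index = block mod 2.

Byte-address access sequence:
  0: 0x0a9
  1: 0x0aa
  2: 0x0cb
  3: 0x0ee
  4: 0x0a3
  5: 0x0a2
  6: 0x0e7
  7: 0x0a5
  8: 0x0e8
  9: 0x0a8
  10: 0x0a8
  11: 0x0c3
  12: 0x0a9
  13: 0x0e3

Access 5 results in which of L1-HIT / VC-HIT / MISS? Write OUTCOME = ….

#0 0xa9→b10/s0 MISS; vc=[]
#1 0xaa→b10/s0 L1-HIT; vc=[]
#2 0xcb→b12/s0 MISS; vc=[10]
#3 0xee→b14/s0 MISS; vc=[10,12]
#4 0xa3→b10/s0 VC-HIT; vc=[14,12]
#5 0xa2→b10/s0 L1-HIT; vc=[14,12]
#6 0xe7→b14/s0 VC-HIT; vc=[10,12]
#7 0xa5→b10/s0 VC-HIT; vc=[14,12]
#8 0xe8→b14/s0 VC-HIT; vc=[10,12]
#9 0xa8→b10/s0 VC-HIT; vc=[14,12]
#10 0xa8→b10/s0 L1-HIT; vc=[14,12]
#11 0xc3→b12/s0 VC-HIT; vc=[14,10]
#12 0xa9→b10/s0 VC-HIT; vc=[14,12]
#13 0xe3→b14/s0 VC-HIT; vc=[10,12]

OUTCOME = L1-HIT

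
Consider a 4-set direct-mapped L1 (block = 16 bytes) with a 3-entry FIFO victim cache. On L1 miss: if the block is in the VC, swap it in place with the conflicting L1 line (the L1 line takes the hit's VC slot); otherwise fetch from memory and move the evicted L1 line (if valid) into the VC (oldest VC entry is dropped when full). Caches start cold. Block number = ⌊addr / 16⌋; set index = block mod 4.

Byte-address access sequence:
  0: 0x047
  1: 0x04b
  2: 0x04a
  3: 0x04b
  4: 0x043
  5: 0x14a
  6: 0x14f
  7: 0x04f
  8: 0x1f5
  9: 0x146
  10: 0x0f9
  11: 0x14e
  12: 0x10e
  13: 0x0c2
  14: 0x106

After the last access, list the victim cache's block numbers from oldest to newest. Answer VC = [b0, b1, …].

VC = [31, 20, 12]

#0 0x47→b4/s0 MISS; vc=[]
#1 0x4b→b4/s0 L1-HIT; vc=[]
#2 0x4a→b4/s0 L1-HIT; vc=[]
#3 0x4b→b4/s0 L1-HIT; vc=[]
#4 0x43→b4/s0 L1-HIT; vc=[]
#5 0x14a→b20/s0 MISS; vc=[4]
#6 0x14f→b20/s0 L1-HIT; vc=[4]
#7 0x4f→b4/s0 VC-HIT; vc=[20]
#8 0x1f5→b31/s3 MISS; vc=[20]
#9 0x146→b20/s0 VC-HIT; vc=[4]
#10 0xf9→b15/s3 MISS; vc=[4,31]
#11 0x14e→b20/s0 L1-HIT; vc=[4,31]
#12 0x10e→b16/s0 MISS; vc=[4,31,20]
#13 0xc2→b12/s0 MISS; vc=[31,20,16]
#14 0x106→b16/s0 VC-HIT; vc=[31,20,12]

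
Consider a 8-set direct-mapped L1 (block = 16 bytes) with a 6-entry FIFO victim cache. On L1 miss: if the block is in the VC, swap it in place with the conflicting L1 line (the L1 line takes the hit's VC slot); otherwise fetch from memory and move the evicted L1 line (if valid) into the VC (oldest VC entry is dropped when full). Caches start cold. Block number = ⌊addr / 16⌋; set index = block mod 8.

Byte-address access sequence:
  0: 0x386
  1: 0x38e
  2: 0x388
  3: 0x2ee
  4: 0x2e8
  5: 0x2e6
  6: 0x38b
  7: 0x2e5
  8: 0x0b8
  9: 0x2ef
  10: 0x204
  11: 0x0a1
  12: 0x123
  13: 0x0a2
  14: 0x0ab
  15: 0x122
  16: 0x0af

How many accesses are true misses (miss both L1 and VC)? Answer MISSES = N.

MISSES = 6

#0 0x386→b56/s0 MISS; vc=[]
#1 0x38e→b56/s0 L1-HIT; vc=[]
#2 0x388→b56/s0 L1-HIT; vc=[]
#3 0x2ee→b46/s6 MISS; vc=[]
#4 0x2e8→b46/s6 L1-HIT; vc=[]
#5 0x2e6→b46/s6 L1-HIT; vc=[]
#6 0x38b→b56/s0 L1-HIT; vc=[]
#7 0x2e5→b46/s6 L1-HIT; vc=[]
#8 0xb8→b11/s3 MISS; vc=[]
#9 0x2ef→b46/s6 L1-HIT; vc=[]
#10 0x204→b32/s0 MISS; vc=[56]
#11 0xa1→b10/s2 MISS; vc=[56]
#12 0x123→b18/s2 MISS; vc=[56,10]
#13 0xa2→b10/s2 VC-HIT; vc=[56,18]
#14 0xab→b10/s2 L1-HIT; vc=[56,18]
#15 0x122→b18/s2 VC-HIT; vc=[56,10]
#16 0xaf→b10/s2 VC-HIT; vc=[56,18]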